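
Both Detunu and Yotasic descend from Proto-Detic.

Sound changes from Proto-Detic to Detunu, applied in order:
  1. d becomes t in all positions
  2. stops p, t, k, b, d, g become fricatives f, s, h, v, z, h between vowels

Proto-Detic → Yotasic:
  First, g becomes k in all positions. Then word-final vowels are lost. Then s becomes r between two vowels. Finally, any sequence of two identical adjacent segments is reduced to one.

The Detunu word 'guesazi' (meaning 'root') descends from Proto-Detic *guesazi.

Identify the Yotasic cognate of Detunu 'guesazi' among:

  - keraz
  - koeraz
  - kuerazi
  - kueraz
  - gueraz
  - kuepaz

Yotasic: start from *guesazi.
  rule 1 (unconditioned shift): guesazi → kuesazi
  rule 2 (apocope): kuesazi → kuesaz
  rule 3 (rhotacism): kuesaz → kueraz
  rule 4: no change — kueraz
  ⇒ Yotasic kueraz
The other candidates each miss or misapply at least one Yotasic change.

kueraz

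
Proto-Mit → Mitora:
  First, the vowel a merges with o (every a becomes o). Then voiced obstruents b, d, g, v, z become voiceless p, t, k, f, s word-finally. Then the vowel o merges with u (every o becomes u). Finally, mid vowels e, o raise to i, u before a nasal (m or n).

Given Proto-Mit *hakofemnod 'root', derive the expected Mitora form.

Mitora: *hakofemnod
  hakofemnod → hokofemnod   [vowel merger]
  hokofemnod → hokofemnot   [final devoicing]
  hokofemnot → hukufemnut   [vowel merger]
  hukufemnut → hukufimnut   [pre-nasal raising]
  giving Mitora hukufimnut.

hukufimnut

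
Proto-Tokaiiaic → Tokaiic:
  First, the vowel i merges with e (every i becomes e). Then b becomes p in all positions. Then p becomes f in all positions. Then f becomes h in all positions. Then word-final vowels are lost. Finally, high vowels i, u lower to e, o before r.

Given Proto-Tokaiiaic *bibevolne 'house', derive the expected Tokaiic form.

hehevoln

Tokaiic: *bibevolne
  bibevolne → bebevolne   [vowel merger]
  bebevolne → pepevolne   [unconditioned shift]
  pepevolne → fefevolne   [unconditioned shift]
  fefevolne → hehevolne   [unconditioned shift]
  hehevolne → hehevoln   [apocope]
  hehevoln (rule 6 does not apply)
  giving Tokaiic hehevoln.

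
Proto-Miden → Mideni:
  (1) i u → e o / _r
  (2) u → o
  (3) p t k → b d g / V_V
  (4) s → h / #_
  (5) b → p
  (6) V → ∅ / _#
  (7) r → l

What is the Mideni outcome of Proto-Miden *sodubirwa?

Mideni: *sodubirwa > soduberwa > sodoberwa > hodoberwa > hodoperwa > hodoperw > hodopelw  (by pre-rhotic lowering, vowel merger, debuccalisation, unconditioned shift, apocope, unconditioned shift)

hodopelw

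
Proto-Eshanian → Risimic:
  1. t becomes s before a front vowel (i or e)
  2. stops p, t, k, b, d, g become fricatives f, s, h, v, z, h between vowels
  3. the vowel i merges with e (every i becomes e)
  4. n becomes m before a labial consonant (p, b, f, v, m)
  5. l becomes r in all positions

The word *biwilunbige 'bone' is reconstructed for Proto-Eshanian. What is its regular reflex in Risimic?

bewerumbehe

Risimic: *biwilunbige
  biwilunbige (rule 1 does not apply)
  biwilunbige → biwilunbihe   [intervocalic lenition]
  biwilunbihe → bewelunbehe   [vowel merger]
  bewelunbehe → bewelumbehe   [nasal place assimilation]
  bewelumbehe → bewerumbehe   [unconditioned shift]
  giving Risimic bewerumbehe.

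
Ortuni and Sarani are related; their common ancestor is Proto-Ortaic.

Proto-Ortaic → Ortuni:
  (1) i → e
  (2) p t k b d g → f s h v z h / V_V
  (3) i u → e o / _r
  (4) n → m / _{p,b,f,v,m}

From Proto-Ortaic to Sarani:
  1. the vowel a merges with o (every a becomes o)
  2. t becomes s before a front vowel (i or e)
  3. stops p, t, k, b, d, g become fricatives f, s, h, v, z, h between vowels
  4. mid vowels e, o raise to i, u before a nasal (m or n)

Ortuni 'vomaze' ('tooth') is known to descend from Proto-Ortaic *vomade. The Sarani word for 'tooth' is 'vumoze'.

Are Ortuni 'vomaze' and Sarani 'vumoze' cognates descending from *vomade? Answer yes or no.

Derive the expected Sarani reflex of *vomade:
Sarani: *vomade > vomode > vomoze > vumoze  (by vowel merger, intervocalic lenition, pre-nasal raising)
Sarani 'vumoze' matches the regular reflex exactly, so the pair is cognate.

yes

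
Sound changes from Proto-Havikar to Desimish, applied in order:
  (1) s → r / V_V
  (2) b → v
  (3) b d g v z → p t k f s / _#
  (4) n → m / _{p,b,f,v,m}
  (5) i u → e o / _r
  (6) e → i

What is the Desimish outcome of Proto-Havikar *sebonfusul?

Desimish: *sebonfusul
  sebonfusul → sebonfurul   [rhotacism]
  sebonfurul → sevonfurul   [unconditioned shift]
  sevonfurul (rule 3 does not apply)
  sevonfurul → sevomfurul   [nasal place assimilation]
  sevomfurul → sevomforul   [pre-rhotic lowering]
  sevomforul → sivomforul   [vowel merger]
  giving Desimish sivomforul.

sivomforul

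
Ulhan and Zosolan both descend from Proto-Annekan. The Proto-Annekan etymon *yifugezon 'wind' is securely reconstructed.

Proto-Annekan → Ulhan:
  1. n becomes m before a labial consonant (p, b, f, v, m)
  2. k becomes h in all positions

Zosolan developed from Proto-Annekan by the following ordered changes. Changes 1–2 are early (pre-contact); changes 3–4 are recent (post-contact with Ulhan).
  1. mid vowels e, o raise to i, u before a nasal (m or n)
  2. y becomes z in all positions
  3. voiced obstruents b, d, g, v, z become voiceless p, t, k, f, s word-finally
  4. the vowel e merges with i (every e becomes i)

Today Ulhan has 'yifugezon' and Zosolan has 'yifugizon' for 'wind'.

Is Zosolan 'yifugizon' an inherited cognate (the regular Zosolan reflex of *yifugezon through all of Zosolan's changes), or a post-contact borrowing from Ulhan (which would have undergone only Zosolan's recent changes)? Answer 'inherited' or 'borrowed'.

If inherited, *yifugezon would pass through all of Zosolan's changes:
Zosolan: *yifugezon
  yifugezon → yifugezun   [pre-nasal raising]
  yifugezun → zifugezun   [unconditioned shift]
  zifugezun (rule 3 does not apply)
  zifugezun → zifugizun   [vowel merger]
  giving Zosolan zifugizun.
If borrowed from Ulhan 'yifugezon' after the early changes, it would undergo only the recent ones:
  rule 3 (final devoicing): no change (yifugezon)
  rule 4 (vowel merger): yifugezon → yifugizon
  ⇒ as a loan: yifugizon
Zosolan 'yifugizon' matches the loan outcome 'yifugizon', not the inherited 'zifugizun' — it skipped the early Zosolan changes, so it was borrowed from Ulhan.

borrowed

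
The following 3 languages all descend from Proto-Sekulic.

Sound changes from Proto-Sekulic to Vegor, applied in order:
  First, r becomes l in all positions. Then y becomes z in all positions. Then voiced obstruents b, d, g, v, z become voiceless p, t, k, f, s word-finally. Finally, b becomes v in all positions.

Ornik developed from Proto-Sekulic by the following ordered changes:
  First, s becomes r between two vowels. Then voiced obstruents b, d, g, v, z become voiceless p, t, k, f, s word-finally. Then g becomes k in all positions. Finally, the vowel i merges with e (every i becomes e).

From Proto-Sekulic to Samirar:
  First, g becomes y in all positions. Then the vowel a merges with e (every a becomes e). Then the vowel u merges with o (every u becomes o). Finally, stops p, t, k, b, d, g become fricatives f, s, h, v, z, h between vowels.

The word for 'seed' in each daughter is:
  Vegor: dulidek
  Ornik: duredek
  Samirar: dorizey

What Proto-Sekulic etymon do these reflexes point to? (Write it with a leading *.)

Position 3: Vegor has l, Ornik has r, Samirar has r. Samirar preserves r here (none of its changes turn any other segment into r), so the proto-segment is *r.
Position 5: Vegor has d, Ornik has d, Samirar has z. Vegor preserves d here (none of its changes turn any other segment into d), so the proto-segment is *d.
Position 2: Vegor has u, Ornik has u, Samirar has o. Vegor preserves u here (none of its changes turn any other segment into u), so the proto-segment is *u.
This points to *durideg. Verify forward in each daughter:
Vegor: *durideg > dulideg > dulidek  (by unconditioned shift, final devoicing)
Ornik: *durideg > duridek > duredek  (by final devoicing, vowel merger)
Samirar: *durideg
  durideg → duridey   [unconditioned shift]
  duridey (rule 2 does not apply)
  duridey → doridey   [vowel merger]
  doridey → dorizey   [intervocalic lenition]
  giving Samirar dorizey.
Only *durideg yields all of Vegor dulidek, Ornik duredek, Samirar dorizey.

*durideg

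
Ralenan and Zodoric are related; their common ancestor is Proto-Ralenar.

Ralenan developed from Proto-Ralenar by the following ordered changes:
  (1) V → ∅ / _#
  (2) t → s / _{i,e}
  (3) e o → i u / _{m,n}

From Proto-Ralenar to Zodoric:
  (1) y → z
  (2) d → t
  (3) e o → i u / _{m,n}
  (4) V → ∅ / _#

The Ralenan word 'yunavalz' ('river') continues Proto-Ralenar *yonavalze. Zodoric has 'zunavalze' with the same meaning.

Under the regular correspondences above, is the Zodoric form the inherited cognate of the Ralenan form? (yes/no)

Derive the expected Zodoric reflex of *yonavalze:
Zodoric: *yonavalze
  yonavalze → zonavalze   [unconditioned shift]
  zonavalze (rule 2 does not apply)
  zonavalze → zunavalze   [pre-nasal raising]
  zunavalze → zunavalz   [apocope]
  giving Zodoric zunavalz.
The regular Zodoric reflex would be 'zunavalz', but the attested form is 'zunavalze'. The correspondence is irregular, so they are not cognates (the Zodoric form has a different source).

no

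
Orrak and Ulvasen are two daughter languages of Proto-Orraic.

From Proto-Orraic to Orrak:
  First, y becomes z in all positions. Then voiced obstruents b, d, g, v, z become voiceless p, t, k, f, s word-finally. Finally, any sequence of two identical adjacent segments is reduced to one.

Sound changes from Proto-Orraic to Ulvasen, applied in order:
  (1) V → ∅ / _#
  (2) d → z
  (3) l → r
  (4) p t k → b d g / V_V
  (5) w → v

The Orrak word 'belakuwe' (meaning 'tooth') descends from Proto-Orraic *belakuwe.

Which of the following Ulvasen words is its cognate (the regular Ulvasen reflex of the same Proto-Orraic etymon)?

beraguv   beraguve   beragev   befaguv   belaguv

beraguv

Ulvasen: *belakuwe > belakuw > berakuw > beraguw > beraguv  (by apocope, unconditioned shift, intervocalic voicing, unconditioned shift)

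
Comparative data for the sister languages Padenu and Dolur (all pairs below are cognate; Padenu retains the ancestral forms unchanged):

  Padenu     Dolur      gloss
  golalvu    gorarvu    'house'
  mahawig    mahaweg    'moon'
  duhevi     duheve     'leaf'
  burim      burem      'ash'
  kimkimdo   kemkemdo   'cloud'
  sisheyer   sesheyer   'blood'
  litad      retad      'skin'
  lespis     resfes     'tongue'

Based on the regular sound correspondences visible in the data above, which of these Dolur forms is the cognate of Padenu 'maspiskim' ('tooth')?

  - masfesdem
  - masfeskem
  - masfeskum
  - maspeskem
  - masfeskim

masfeskem

lespis ~ resfes — Padenu p corresponds to Dolur f after a consonant, before a front vowel.
mahawig ~ mahaweg, sisheyer ~ sesheyer — Padenu i corresponds to Dolur e after a consonant, before a consonant other than r, m, n, p, b, f, v.
burim ~ burem, kimkimdo ~ kemkemdo — Padenu i corresponds to Dolur e after a consonant, before a nasal.
Applying these to Padenu 'maspiskim':
  maspiskim → masfiskim   (p→f after a consonant, before a front vowel)
  masfiskim → masfeskim   (i→e after a consonant, before a consonant other than r, m, n, p, b, f, v)
  masfeskim → masfeskem   (i→e after a consonant, before a nasal)
So the Dolur cognate is 'masfeskem'.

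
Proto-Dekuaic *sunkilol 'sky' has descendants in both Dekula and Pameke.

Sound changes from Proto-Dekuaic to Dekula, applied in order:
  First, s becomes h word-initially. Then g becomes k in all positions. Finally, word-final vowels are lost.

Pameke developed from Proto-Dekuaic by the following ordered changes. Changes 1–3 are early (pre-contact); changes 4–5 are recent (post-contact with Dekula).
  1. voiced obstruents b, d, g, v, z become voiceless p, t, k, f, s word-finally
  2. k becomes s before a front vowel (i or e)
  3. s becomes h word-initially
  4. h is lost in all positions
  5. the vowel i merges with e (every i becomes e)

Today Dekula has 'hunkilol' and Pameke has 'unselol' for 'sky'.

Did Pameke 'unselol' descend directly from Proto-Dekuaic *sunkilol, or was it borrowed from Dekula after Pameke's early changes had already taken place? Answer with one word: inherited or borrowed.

If inherited, *sunkilol would pass through all of Pameke's changes:
Pameke: start from *sunkilol.
  rule 1: no change — sunkilol
  rule 2 (palatalisation): sunkilol → sunsilol
  rule 3 (debuccalisation): sunsilol → hunsilol
  rule 4 (h-loss): hunsilol → unsilol
  rule 5 (vowel merger): unsilol → unselol
  ⇒ Pameke unselol
If borrowed from Dekula 'hunkilol' after the early changes, it would undergo only the recent ones:
  rule 4 (h-loss): hunkilol → unkilol
  rule 5 (vowel merger): unkilol → unkelol
  ⇒ as a loan: unkelol
Pameke 'unselol' matches the inherited outcome exactly, so it is an inherited cognate, not a loan.

inherited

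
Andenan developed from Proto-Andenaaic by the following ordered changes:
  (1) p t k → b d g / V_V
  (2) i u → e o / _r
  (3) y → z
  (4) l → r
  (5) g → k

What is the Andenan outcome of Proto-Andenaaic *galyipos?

karzibos

Andenan: *galyipos
  galyipos → galyibos   [intervocalic voicing]
  galyibos (rule 2 does not apply)
  galyibos → galzibos   [unconditioned shift]
  galzibos → garzibos   [unconditioned shift]
  garzibos → karzibos   [unconditioned shift]
  giving Andenan karzibos.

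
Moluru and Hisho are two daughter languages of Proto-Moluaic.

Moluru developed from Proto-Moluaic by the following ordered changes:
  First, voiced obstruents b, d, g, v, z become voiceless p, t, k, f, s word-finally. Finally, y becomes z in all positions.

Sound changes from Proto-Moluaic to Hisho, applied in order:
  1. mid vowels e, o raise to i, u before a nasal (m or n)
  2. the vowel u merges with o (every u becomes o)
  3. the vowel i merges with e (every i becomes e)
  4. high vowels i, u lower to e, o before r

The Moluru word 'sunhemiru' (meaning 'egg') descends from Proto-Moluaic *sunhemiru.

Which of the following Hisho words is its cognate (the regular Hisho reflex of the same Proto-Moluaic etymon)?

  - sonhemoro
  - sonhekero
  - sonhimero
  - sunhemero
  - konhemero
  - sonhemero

Hisho: *sunhemiru > sunhimiru > sonhimiro > sonhemero  (by pre-nasal raising, vowel merger, vowel merger)
The other candidates each miss or misapply at least one Hisho change.

sonhemero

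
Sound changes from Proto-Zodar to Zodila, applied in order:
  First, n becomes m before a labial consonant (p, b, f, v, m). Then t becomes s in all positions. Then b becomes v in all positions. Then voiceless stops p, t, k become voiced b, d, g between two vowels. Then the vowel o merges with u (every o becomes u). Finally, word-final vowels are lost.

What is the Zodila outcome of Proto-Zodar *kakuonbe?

Zodila: *kakuonbe
  kakuonbe → kakuombe   [nasal place assimilation]
  kakuombe (rule 2 does not apply)
  kakuombe → kakuomve   [unconditioned shift]
  kakuomve → kaguomve   [intervocalic voicing]
  kaguomve → kaguumve   [vowel merger]
  kaguumve → kaguumv   [apocope]
  giving Zodila kaguumv.

kaguumv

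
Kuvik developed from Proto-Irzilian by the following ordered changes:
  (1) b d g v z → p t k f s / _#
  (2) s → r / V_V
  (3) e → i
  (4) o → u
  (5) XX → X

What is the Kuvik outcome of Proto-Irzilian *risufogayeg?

rirufugayik

Kuvik: *risufogayeg
  risufogayeg → risufogayek   [final devoicing]
  risufogayek → rirufogayek   [rhotacism]
  rirufogayek → rirufogayik   [vowel merger]
  rirufogayik → rirufugayik   [vowel merger]
  rirufugayik (rule 5 does not apply)
  giving Kuvik rirufugayik.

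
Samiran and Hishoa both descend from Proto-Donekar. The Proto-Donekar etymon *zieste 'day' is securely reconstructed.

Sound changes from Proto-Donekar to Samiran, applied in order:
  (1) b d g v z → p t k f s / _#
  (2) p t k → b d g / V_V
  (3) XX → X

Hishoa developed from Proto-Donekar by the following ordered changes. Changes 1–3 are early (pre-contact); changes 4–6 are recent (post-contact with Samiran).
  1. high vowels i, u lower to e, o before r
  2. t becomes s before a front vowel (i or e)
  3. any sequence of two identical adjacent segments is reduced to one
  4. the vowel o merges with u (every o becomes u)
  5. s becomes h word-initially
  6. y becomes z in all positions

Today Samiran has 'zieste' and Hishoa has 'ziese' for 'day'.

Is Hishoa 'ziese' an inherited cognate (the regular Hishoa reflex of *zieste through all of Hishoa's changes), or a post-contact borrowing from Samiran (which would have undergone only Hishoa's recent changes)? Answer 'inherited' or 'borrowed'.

inherited

If inherited, *zieste would pass through all of Hishoa's changes:
Hishoa: *zieste > ziesse > ziese  (by palatalisation, degemination)
If borrowed from Samiran 'zieste' after the early changes, it would undergo only the recent ones:
  rule 4 (vowel merger): no change (zieste)
  rule 5 (debuccalisation): no change (zieste)
  rule 6 (unconditioned shift): no change (zieste)
  ⇒ as a loan: zieste
Hishoa 'ziese' matches the inherited outcome exactly, so it is an inherited cognate, not a loan.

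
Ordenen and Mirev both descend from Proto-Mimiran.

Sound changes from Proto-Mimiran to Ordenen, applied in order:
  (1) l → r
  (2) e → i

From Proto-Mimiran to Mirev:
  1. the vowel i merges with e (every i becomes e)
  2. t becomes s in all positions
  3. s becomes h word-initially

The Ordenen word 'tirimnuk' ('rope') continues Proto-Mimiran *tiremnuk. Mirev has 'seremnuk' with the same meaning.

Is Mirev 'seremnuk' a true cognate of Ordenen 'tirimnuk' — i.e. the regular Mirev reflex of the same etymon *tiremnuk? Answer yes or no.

no

Derive the expected Mirev reflex of *tiremnuk:
Mirev: start from *tiremnuk.
  rule 1 (vowel merger): tiremnuk → teremnuk
  rule 2 (unconditioned shift): teremnuk → seremnuk
  rule 3 (debuccalisation): seremnuk → heremnuk
  ⇒ Mirev heremnuk
The regular Mirev reflex would be 'heremnuk', but the attested form is 'seremnuk'. The correspondence is irregular, so they are not cognates (the Mirev form has a different source).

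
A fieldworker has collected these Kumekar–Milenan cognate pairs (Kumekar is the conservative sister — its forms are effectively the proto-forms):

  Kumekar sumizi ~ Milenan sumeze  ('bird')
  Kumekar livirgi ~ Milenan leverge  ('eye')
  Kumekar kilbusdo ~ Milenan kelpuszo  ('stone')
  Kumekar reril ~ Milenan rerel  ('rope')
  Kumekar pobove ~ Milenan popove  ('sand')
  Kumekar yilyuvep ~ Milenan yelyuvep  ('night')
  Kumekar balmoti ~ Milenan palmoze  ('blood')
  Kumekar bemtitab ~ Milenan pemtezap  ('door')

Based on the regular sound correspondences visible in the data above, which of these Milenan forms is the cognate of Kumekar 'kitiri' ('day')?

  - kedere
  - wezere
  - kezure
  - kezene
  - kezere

sumizi ~ sumeze, kilbusdo ~ kelpuszo — Kumekar i corresponds to Milenan e after a consonant, before a consonant other than r, m, n, p, b, f, v.
balmoti ~ palmoze — Kumekar t corresponds to Milenan z between vowels (before a front vowel).
livirgi ~ leverge — Kumekar i corresponds to Milenan e after a consonant, before r.
sumizi ~ sumeze, livirgi ~ leverge — Kumekar i corresponds to Milenan e word-finally.
Applying these to Kumekar 'kitiri':
  kitiri → ketiri   (i→e after a consonant, before a consonant other than r, m, n, p, b, f, v)
  ketiri → keziri   (t→z between vowels (before a front vowel))
  keziri → kezeri   (i→e after a consonant, before r)
  kezeri → kezere   (i→e word-finally)
So the Milenan cognate is 'kezere'.

kezere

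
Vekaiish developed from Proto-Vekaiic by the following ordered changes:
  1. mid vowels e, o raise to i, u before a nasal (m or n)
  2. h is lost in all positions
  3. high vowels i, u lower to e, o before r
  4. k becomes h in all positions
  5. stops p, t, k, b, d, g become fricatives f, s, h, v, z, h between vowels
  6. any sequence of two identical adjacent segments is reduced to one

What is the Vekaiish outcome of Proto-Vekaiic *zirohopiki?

Vekaiish: *zirohopiki
  zirohopiki (rule 1 does not apply)
  zirohopiki → ziroopiki   [h-loss]
  ziroopiki → zeroopiki   [pre-rhotic lowering]
  zeroopiki → zeroopihi   [unconditioned shift]
  zeroopihi → zeroofihi   [intervocalic lenition]
  zeroofihi → zerofihi   [degemination]
  giving Vekaiish zerofihi.

zerofihi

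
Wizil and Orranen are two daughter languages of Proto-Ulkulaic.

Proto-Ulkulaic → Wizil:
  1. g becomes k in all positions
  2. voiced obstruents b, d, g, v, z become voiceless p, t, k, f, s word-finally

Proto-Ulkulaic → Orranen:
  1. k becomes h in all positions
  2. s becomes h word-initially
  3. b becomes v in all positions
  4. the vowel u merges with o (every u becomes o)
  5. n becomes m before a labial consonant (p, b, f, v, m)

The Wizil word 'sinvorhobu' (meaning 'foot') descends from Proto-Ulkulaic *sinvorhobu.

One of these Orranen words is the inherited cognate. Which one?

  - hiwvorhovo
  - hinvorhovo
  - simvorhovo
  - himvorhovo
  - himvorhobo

Orranen: *sinvorhobu
  sinvorhobu (rule 1 does not apply)
  sinvorhobu → hinvorhobu   [debuccalisation]
  hinvorhobu → hinvorhovu   [unconditioned shift]
  hinvorhovu → hinvorhovo   [vowel merger]
  hinvorhovo → himvorhovo   [nasal place assimilation]
  giving Orranen himvorhovo.
Among the options, 'himvorhovo' alone shows every Orranen change applied in order.

himvorhovo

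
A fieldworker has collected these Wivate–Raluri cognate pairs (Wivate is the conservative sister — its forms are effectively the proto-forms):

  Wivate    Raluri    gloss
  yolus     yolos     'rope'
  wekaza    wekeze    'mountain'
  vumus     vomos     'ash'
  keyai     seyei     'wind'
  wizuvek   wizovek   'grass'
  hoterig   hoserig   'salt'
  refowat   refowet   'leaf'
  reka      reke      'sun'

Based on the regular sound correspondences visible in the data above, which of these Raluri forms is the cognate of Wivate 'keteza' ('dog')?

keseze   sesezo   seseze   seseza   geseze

keyai ~ seyei — Wivate k corresponds to Raluri s word-initially before a front vowel.
hoterig ~ hoserig — Wivate t corresponds to Raluri s between vowels (before a front vowel).
wekaza ~ wekeze, reka ~ reke — Wivate a corresponds to Raluri e word-finally.
Applying these to Wivate 'keteza':
  keteza → seteza   (k→s word-initially before a front vowel)
  seteza → seseza   (t→s between vowels (before a front vowel))
  seseza → seseze   (a→e word-finally)
So the Raluri cognate is 'seseze'.

seseze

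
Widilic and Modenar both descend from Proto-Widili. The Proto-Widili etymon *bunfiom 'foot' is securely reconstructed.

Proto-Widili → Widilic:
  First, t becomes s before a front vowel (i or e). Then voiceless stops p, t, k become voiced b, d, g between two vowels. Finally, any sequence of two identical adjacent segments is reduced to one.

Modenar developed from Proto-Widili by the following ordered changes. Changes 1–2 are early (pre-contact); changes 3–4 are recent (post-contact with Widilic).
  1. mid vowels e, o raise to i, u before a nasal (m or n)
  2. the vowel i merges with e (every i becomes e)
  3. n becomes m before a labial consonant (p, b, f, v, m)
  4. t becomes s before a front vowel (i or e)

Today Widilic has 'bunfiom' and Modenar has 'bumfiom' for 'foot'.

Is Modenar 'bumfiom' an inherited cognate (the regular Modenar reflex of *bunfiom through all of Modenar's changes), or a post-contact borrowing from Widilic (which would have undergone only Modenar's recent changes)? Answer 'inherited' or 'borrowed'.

If inherited, *bunfiom would pass through all of Modenar's changes:
Modenar: start from *bunfiom.
  rule 1 (pre-nasal raising): bunfiom → bunfium
  rule 2 (vowel merger): bunfium → bunfeum
  rule 3 (nasal place assimilation): bunfeum → bumfeum
  rule 4: no change — bumfeum
  ⇒ Modenar bumfeum
If borrowed from Widilic 'bunfiom' after the early changes, it would undergo only the recent ones:
  rule 3 (nasal place assimilation): bunfiom → bumfiom
  rule 4 (palatalisation): no change (bumfiom)
  ⇒ as a loan: bumfiom
Modenar 'bumfiom' matches the loan outcome 'bumfiom', not the inherited 'bumfeum' — it skipped the early Modenar changes, so it was borrowed from Widilic.

borrowed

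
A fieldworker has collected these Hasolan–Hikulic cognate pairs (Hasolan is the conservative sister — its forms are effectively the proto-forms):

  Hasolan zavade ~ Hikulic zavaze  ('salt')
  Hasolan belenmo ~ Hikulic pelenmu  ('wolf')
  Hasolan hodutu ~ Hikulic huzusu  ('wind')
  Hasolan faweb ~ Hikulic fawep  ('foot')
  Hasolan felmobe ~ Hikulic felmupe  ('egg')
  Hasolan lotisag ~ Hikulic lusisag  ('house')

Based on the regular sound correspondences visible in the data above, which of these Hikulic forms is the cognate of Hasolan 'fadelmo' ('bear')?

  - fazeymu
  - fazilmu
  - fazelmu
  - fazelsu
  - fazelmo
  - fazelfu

fazelmu

zavade ~ zavaze — Hasolan d corresponds to Hikulic z between vowels (before a front vowel).
belenmo ~ pelenmu — Hasolan o corresponds to Hikulic u word-finally.
Applying these to Hasolan 'fadelmo':
  fadelmo → fazelmo   (d→z between vowels (before a front vowel))
  fazelmo → fazelmu   (o→u word-finally)
So the Hikulic cognate is 'fazelmu'.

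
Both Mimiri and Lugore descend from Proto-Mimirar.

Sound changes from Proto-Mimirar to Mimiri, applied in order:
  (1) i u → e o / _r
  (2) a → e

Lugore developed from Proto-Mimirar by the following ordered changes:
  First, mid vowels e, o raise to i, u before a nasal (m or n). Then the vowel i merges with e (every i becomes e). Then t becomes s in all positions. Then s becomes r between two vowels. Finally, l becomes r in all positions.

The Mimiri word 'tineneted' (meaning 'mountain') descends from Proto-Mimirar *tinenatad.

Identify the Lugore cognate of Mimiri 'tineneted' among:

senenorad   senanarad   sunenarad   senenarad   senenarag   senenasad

Lugore: *tinenatad > tininatad > tenenatad > senenasad > senenarad  (by pre-nasal raising, vowel merger, unconditioned shift, rhotacism)
Among the options, 'senenarad' alone shows every Lugore change applied in order.

senenarad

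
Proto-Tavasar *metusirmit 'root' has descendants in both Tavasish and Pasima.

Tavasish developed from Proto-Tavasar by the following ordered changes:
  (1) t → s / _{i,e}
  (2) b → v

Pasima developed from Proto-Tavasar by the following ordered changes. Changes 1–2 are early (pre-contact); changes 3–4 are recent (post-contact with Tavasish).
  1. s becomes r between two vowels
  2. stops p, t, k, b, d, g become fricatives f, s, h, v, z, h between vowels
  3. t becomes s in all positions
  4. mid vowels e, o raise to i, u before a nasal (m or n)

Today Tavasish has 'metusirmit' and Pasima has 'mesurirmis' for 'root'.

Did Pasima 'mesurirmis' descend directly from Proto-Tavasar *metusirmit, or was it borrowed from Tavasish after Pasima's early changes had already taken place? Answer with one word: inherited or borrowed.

If inherited, *metusirmit would pass through all of Pasima's changes:
Pasima: *metusirmit > meturirmit > mesurirmit > mesurirmis  (by rhotacism, intervocalic lenition, unconditioned shift)
If borrowed from Tavasish 'metusirmit' after the early changes, it would undergo only the recent ones:
  rule 3 (unconditioned shift): metusirmit → mesusirmis
  rule 4 (pre-nasal raising): no change (mesusirmis)
  ⇒ as a loan: mesusirmis
Pasima 'mesurirmis' matches the inherited outcome exactly, so it is an inherited cognate, not a loan.

inherited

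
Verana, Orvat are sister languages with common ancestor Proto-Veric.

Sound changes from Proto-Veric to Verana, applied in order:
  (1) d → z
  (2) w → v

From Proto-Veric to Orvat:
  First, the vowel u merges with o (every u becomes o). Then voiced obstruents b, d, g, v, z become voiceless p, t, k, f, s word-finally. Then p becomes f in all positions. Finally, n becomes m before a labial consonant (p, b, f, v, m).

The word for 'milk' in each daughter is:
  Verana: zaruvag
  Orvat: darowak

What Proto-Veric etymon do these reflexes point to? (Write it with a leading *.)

*daruwag

Position 7: Verana has g, Orvat has k. Verana preserves g here (none of its changes turn any other segment into g), so the proto-segment is *g.
Position 4: Verana has u, Orvat has o. Verana preserves u here (none of its changes turn any other segment into u), so the proto-segment is *u.
Continuing position by position gives *daruwag; check it forward:
Verana: *daruwag > zaruwag > zaruvag  (by unconditioned shift, unconditioned shift)
Orvat: *daruwag
  daruwag → darowag   [vowel merger]
  darowag → darowak   [final devoicing]
  darowak (rule 3 does not apply)
  darowak (rule 4 does not apply)
  giving Orvat darowak.
Only *daruwag yields all of Verana zaruvag, Orvat darowak.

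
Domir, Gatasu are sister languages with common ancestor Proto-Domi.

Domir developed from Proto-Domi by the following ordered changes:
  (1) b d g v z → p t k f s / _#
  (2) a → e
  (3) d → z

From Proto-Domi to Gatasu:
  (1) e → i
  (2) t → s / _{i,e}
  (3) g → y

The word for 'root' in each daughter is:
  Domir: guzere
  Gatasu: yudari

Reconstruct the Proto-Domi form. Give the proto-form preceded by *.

Position 1: Domir has g, Gatasu has y. Domir preserves g here (none of its changes turn any other segment into g), so the proto-segment is *g.
Position 6: Domir has e, Gatasu has i. Taking the neighbouring segments as reconstructed: Domir e could go back to *a or *e; Gatasu i could go back to *e or *i — the one source consistent with every daughter is *e.
Verify the candidate proto-form against each daughter:
Domir: *gudare > gudere > guzere  (by vowel merger, unconditioned shift)
Gatasu: *gudare > gudari > yudari  (by vowel merger, unconditioned shift)
*gudare is the unique common source.

*gudare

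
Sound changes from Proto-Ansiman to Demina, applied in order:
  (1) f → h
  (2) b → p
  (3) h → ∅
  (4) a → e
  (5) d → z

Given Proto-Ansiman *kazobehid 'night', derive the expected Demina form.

kezopeiz

Demina: *kazobehid > kazopehid > kazopeid > kezopeid > kezopeiz  (by unconditioned shift, h-loss, vowel merger, unconditioned shift)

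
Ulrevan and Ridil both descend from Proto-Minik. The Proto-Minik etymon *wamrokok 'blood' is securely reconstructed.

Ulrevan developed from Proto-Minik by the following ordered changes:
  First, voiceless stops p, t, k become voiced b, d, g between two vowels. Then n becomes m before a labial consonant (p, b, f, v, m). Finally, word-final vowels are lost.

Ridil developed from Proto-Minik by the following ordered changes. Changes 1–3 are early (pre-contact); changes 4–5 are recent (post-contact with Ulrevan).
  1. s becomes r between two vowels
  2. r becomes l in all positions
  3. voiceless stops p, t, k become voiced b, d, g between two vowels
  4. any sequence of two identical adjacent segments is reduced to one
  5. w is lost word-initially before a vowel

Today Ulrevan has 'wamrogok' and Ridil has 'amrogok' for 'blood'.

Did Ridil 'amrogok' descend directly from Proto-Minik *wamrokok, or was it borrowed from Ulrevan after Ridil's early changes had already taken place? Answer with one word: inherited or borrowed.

If inherited, *wamrokok would pass through all of Ridil's changes:
Ridil: *wamrokok > wamlokok > wamlogok > amlogok  (by unconditioned shift, intervocalic voicing, glide loss)
If borrowed from Ulrevan 'wamrogok' after the early changes, it would undergo only the recent ones:
  rule 4 (degemination): no change (wamrogok)
  rule 5 (glide loss): wamrogok → amrogok
  ⇒ as a loan: amrogok
Ridil 'amrogok' matches the loan outcome 'amrogok', not the inherited 'amlogok' — it skipped the early Ridil changes, so it was borrowed from Ulrevan.

borrowed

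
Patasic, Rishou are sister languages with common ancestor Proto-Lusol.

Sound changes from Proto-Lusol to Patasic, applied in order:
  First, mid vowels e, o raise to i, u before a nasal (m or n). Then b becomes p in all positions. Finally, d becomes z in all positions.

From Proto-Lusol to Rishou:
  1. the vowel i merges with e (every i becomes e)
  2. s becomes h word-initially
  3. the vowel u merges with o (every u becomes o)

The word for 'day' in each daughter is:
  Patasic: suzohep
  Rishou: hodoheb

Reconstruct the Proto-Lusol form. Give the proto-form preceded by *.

Position 2: Patasic has u, Rishou has o. Taking the neighbouring segments as reconstructed: Patasic u can only go back to *u; Rishou o could go back to *o or *u — the one source consistent with every daughter is *u.
Position 1: Patasic has s, Rishou has h. Patasic preserves s here (none of its changes turn any other segment into s), so the proto-segment is *s.
Position 7: Patasic has p, Rishou has b. Rishou preserves b here (none of its changes turn any other segment into b), so the proto-segment is *b.
Continuing position by position gives *sudoheb; check it forward:
Patasic: start from *sudoheb.
  rule 1: no change — sudoheb
  rule 2 (unconditioned shift): sudoheb → sudohep
  rule 3 (unconditioned shift): sudohep → suzohep
  ⇒ Patasic suzohep
Rishou: *sudoheb
  sudoheb (rule 1 does not apply)
  sudoheb → hudoheb   [debuccalisation]
  hudoheb → hodoheb   [vowel merger]
  giving Rishou hodoheb.
No other proto-form is consistent with every reflex, so the reconstruction is *sudoheb.

*sudoheb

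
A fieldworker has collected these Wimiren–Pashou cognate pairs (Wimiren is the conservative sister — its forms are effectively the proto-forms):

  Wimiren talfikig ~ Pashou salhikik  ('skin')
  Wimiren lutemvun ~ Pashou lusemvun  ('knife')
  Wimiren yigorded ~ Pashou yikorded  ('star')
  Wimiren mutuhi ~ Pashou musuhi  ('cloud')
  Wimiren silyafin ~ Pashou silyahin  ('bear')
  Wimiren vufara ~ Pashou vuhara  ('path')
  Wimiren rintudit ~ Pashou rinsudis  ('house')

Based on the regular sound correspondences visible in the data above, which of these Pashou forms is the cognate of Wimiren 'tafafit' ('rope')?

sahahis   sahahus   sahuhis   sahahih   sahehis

talfikig ~ salhikik — Wimiren t corresponds to Pashou s word-initially before a back vowel.
vufara ~ vuhara — Wimiren f corresponds to Pashou h between vowels (before a back vowel).
silyafin ~ silyahin — Wimiren f corresponds to Pashou h between vowels (before a front vowel).
rintudit ~ rinsudis — Wimiren t corresponds to Pashou s word-finally.
Applying these to Wimiren 'tafafit':
  tafafit → safafit   (t→s word-initially before a back vowel)
  safafit → sahafit   (f→h between vowels (before a back vowel))
  sahafit → sahahit   (f→h between vowels (before a front vowel))
  sahahit → sahahis   (t→s word-finally)
So the Pashou cognate is 'sahahis'.

sahahis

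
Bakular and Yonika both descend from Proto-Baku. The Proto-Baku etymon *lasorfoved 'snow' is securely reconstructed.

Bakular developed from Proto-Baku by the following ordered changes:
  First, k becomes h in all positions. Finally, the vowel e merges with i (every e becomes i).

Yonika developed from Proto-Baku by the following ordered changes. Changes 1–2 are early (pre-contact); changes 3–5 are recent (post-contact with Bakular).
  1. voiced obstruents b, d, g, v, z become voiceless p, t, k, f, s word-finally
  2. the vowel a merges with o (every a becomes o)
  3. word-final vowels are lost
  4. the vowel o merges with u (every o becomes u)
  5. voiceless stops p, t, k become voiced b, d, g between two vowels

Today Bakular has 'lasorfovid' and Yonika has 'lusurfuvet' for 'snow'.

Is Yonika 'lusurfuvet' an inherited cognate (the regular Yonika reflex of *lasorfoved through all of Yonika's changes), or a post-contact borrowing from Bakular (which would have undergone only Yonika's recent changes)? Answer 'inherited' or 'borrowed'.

If inherited, *lasorfoved would pass through all of Yonika's changes:
Yonika: start from *lasorfoved.
  rule 1 (final devoicing): lasorfoved → lasorfovet
  rule 2 (vowel merger): lasorfovet → losorfovet
  rule 3: no change — losorfovet
  rule 4 (vowel merger): losorfovet → lusurfuvet
  rule 5: no change — lusurfuvet
  ⇒ Yonika lusurfuvet
If borrowed from Bakular 'lasorfovid' after the early changes, it would undergo only the recent ones:
  rule 3 (apocope): no change (lasorfovid)
  rule 4 (vowel merger): lasorfovid → lasurfuvid
  rule 5 (intervocalic voicing): no change (lasurfuvid)
  ⇒ as a loan: lasurfuvid
Yonika 'lusurfuvet' matches the inherited outcome exactly, so it is an inherited cognate, not a loan.

inherited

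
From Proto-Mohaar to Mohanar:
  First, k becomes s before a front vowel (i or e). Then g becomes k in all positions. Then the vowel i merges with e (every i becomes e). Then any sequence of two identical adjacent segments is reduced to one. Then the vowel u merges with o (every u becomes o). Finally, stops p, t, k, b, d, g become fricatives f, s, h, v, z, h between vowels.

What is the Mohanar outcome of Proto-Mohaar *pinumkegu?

Mohanar: *pinumkegu > pinumsegu > pinumseku > penumseku > penomseko > penomseho  (by palatalisation, unconditioned shift, vowel merger, vowel merger, intervocalic lenition)

penomseho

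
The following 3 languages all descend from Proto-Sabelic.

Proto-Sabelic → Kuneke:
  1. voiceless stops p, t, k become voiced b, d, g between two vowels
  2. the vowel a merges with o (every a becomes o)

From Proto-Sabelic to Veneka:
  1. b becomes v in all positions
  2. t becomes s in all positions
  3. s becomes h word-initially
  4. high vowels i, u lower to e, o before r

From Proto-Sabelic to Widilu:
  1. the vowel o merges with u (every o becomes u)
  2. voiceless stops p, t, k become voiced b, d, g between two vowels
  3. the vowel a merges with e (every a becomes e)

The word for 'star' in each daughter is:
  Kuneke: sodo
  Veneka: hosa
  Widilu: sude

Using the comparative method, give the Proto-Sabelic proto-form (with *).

*sota

Position 2: Kuneke has o, Veneka has o, Widilu has u. Taking the neighbouring segments as reconstructed: Kuneke o could go back to *a or *o; Veneka o can only go back to *o; Widilu u could go back to *o or *u — the one source consistent with every daughter is *o.
Position 1: Kuneke has s, Veneka has h, Widilu has s. Kuneke preserves s here (none of its changes turn any other segment into s), so the proto-segment is *s.
Position 3: Kuneke has d, Veneka has s, Widilu has d. Taking the neighbouring segments as reconstructed: Kuneke d could go back to *t or *d; Veneka s could go back to *t or *s; Widilu d could go back to *t or *d — the one source consistent with every daughter is *t.
This points to *sota. Verify forward in each daughter:
Kuneke: start from *sota.
  rule 1 (intervocalic voicing): sota → soda
  rule 2 (vowel merger): soda → sodo
  ⇒ Kuneke sodo
Veneka: start from *sota.
  rule 1: no change — sota
  rule 2 (unconditioned shift): sota → sosa
  rule 3 (debuccalisation): sosa → hosa
  rule 4: no change — hosa
  ⇒ Veneka hosa
Widilu: *sota
  sota → suta   [vowel merger]
  suta → suda   [intervocalic voicing]
  suda → sude   [vowel merger]
  giving Widilu sude.
No other proto-form is consistent with every reflex, so the reconstruction is *sota.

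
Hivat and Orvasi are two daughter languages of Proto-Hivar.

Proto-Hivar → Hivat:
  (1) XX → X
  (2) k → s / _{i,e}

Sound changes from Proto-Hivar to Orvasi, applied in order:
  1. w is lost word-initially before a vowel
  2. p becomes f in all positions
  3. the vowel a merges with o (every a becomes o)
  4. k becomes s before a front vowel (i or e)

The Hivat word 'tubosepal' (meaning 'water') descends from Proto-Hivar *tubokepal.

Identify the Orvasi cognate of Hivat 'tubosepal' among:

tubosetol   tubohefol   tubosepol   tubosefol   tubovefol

tubosefol

Orvasi: start from *tubokepal.
  rule 1: no change — tubokepal
  rule 2 (unconditioned shift): tubokepal → tubokefal
  rule 3 (vowel merger): tubokefal → tubokefol
  rule 4 (palatalisation): tubokefol → tubosefol
  ⇒ Orvasi tubosefol
Only 'tubosefol' matches the regular Orvasi development of *tubokepal.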